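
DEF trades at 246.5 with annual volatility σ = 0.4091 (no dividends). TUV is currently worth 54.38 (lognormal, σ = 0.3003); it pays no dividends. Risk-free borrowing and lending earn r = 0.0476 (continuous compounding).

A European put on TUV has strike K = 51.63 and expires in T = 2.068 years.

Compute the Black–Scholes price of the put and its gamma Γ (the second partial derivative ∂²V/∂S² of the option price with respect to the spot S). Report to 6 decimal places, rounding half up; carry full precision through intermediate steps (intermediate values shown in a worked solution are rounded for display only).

price = 5.362083
Γ = 0.014490

σ√T = 0.3003·√2.068 = 0.431848
d₁ = (ln(S/K) + (r+σ²/2)T) / (σ√T) = (ln(54.38/51.63) + (0.0476+0.3003²/2)·2.068) / 0.431848 = (0.051894 + 0.191683) / 0.431848 = 0.564033
d₂ = d₁ − σ√T = 0.564033 − 0.431848 = 0.132186
e^{−rT} = 0.906253
N(−d₁) = 0.286366,  N(−d₂) = 0.447419
Put price V = K·e^{−rT}·N(−d₂) − S·N(−d₁) = 20.934648 − 15.572565 = 5.362083
φ(d₁) = (1/√(2π))·e^{−d₁²/2} = 0.340274
Γ = φ(d₁) / (S·σ·√T) = 0.014490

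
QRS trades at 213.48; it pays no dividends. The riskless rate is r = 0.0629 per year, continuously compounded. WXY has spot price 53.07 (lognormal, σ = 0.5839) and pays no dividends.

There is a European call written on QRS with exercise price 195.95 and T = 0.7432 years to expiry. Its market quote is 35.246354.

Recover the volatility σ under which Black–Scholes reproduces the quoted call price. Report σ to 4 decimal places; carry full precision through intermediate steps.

sigma = 0.2794

At σ = 0.2794 the Black–Scholes value reproduces the quote:
σ√T = 0.2794·√0.7432 = 0.240868
d₁ = (ln(S/K) + (r+σ²/2)T) / (σ√T) = (ln(213.48/195.95) + (0.0629+0.2794²/2)·0.7432) / 0.240868 = (0.085684 + 0.075756) / 0.240868 = 0.670241
d₂ = d₁ − σ√T = 0.670241 − 0.240868 = 0.429373
e^{−rT} = 0.954329
N(d₁) = 0.748648,  N(d₂) = 0.666174
V = S·N(d₁) − K·e^{−rT}·N(d₂) = 159.821345 − 124.574992 = 35.246354 (the observed quote) — the price is monotone increasing in volatility, hence this σ is the only solution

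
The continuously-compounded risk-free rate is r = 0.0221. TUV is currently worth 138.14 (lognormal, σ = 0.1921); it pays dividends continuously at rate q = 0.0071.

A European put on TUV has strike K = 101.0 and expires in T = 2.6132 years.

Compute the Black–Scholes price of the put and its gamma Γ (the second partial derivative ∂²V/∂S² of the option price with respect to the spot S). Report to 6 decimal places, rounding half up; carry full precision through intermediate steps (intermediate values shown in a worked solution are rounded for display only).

price = 2.243486
Γ = 0.003973

σ√T = 0.1921·√2.6132 = 0.310537
d₁ = (ln(S/K) + (r−q+σ²/2)T) / (σ√T) = (ln(138.14/101.0) + (0.0221−0.0071+0.1921²/2)·2.6132) / 0.310537 = (0.313147 + 0.087415) / 0.310537 = 1.289900
d₂ = d₁ − σ√T = 1.289900 − 0.310537 = 0.979362
e^{−rT} = 0.943884
e^{−qT} = 0.981617
N(−d₁) = 0.098543,  N(−d₂) = 0.163701
Put price V = K·e^{−rT}·N(−d₂) − S·e^{−qT}·N(−d₁) = 15.605947 − 13.362461 = 2.243486
φ(d₁) = (1/√(2π))·e^{−d₁²/2} = 0.173625
Γ = e^{−qT}·φ(d₁) / (S·σ·√T) = 0.003973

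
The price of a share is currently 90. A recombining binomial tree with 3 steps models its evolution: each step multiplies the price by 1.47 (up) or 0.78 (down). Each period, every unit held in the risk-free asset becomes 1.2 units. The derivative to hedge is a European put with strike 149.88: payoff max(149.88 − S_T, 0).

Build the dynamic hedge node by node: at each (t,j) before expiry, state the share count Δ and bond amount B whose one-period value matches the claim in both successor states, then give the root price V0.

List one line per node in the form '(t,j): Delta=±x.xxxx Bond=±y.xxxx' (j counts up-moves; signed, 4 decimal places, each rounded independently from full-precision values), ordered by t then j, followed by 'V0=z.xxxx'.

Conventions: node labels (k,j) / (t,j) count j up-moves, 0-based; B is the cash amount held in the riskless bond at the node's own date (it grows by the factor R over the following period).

Under the risk-neutral measure, an up-move has probability p* = (R−d)/(u−d) = 0.6087 and values discount at R = 1.2.
At maturity the claim pays: V(3,0)=107.1703, V(3,1)=69.3887, V(3,2)=0.0000, V(3,3)=0.0000
  t=2,j=0: stock 54.7560 → up 80.4913 (V=69.3887), down 42.7097 (V=107.1703). Price 70.1440; hedge Δ=-1.0000, bond B=124.9000.
  t=2,j=1: stock 103.1940 → up 151.6952 (V=0.0000), down 80.4913 (V=69.3887). Price 22.6267; hedge Δ=-0.9745, bond B=123.1900.
  t=2,j=2: stock 194.4810 → up 285.8871 (V=0.0000), down 151.6952 (V=0.0000). Price 0.0000; hedge Δ=0.0000, bond B=0.0000.
  t=1,j=0: stock 70.2000 → up 103.1940 (V=22.6267), down 54.7560 (V=70.1440). Price 34.3504; hedge Δ=-0.9810, bond B=103.2160.
  t=1,j=1: stock 132.3000 → up 194.4810 (V=0.0000), down 103.1940 (V=22.6267). Price 7.3783; hedge Δ=-0.2479, bond B=40.1707.
  t=0,j=0: stock 90.0000 → up 132.3000 (V=7.3783), down 70.2000 (V=34.3504). Price 14.9438; hedge Δ=-0.4343, bond B=54.0338.
Sanity check at the root: Δ(0,0)·S0 + B(0,0) reproduces V0 = 14.9438.

(0,0): Delta=-0.4343 Bond=54.0338
(1,0): Delta=-0.9810 Bond=103.2160
(1,1): Delta=-0.2479 Bond=40.1707
(2,0): Delta=-1.0000 Bond=124.9000
(2,1): Delta=-0.9745 Bond=123.1900
(2,2): Delta=0.0000 Bond=0.0000
V0=14.9438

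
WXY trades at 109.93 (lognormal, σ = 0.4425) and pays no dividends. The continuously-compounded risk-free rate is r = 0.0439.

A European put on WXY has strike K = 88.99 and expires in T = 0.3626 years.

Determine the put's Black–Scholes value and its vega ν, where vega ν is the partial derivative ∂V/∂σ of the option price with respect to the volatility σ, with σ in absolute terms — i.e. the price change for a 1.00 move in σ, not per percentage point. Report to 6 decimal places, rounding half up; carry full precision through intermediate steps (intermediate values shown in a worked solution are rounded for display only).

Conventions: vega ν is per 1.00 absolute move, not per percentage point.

σ√T = 0.4425·√0.3626 = 0.266457
d₁ = (ln(S/K) + (r+σ²/2)T) / (σ√T) = (ln(109.93/88.99) + (0.0439+0.4425²/2)·0.3626) / 0.266457 = (0.211320 + 0.051418) / 0.266457 = 0.986041
d₂ = d₁ − σ√T = 0.986041 − 0.266457 = 0.719584
e^{−rT} = 0.984208
N(−d₁) = 0.162056,  N(−d₂) = 0.235891
Put price V = K·e^{−rT}·N(−d₂) − S·N(−d₁) = 20.660391 − 17.814865 = 2.845526
φ(d₁) = (1/√(2π))·e^{−d₁²/2} = 0.245348
ν = S·φ(d₁)·√T = 16.241004

price = 2.845526
ν = 16.241004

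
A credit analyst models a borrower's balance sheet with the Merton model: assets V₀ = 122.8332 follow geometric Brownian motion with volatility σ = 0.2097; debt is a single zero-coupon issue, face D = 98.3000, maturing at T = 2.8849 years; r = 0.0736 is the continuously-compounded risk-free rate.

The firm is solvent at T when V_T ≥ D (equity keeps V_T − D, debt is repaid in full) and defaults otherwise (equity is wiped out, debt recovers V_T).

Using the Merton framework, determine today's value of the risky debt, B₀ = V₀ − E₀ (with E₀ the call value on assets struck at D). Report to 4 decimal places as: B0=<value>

Work the structural quantities from V₀ = 122.8332 against face 98.3000:
d₁ = [ln(V₀/D) + (r + σ²/2)T] / (σ√T)
   = [ln(122.8332/98.3000) + (0.0736 + 0.5·0.2097²)·2.8849] / (0.2097·√2.8849)
   = [0.222803 + 0.275759] / 0.356175 = 1.399767
d₂ = d₁ − σ√T = 1.399767 − 0.356175 = 1.043591
N(d₁) = 0.919208,  N(d₂) = 0.851663,  e^(−rT) = 0.808699
E₀ = V₀·N(d₁) − D·e^(−rT)·N(d₂)
   = 122.8332·0.919208 − 98.3000·0.808699·0.851663 = 45.206293
B₀ = V₀ − E₀ = 122.8332 − 45.206293 = 77.626907

B0=77.6269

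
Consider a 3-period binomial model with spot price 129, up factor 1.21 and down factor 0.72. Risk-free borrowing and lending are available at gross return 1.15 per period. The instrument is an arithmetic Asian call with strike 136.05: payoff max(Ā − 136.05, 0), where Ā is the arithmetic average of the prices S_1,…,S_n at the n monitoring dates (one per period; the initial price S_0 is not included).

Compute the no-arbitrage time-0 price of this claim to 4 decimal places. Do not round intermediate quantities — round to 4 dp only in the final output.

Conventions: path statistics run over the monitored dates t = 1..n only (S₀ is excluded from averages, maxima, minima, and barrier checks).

price = 25.9940

No-arbitrage gives p* = (R−d)/(u−d) = 0.8776: enumerate every path, weight its payoff by its p*-probability, and discount by R^3.
Enumerate all 2^3 = 8 price paths (U = up ×1.21, D = down ×0.72); each path with k up-moves has probability p*^k·(1−p*)^(3−k).
DDD: Ā=69.3009, payoff=0.0000, prob=0.001836
UDD: Ā=116.4640, payoff=0.0000, prob=0.013158
DUD: Ā=95.3940, payoff=0.0000, prob=0.013158
UUD: Ā=160.3148, payoff=24.2648, prob=0.094297
DDU: Ā=80.2236, payoff=0.0000, prob=0.013158
UDU: Ā=134.8201, payoff=0.0000, prob=0.094297
DUU: Ā=113.7501, payoff=0.0000, prob=0.094297
UUU: Ā=191.1634, payoff=55.1134, prob=0.675798
Price = Σ prob·payoff / R^3 = 39.533672 / 1.520875 = 25.9940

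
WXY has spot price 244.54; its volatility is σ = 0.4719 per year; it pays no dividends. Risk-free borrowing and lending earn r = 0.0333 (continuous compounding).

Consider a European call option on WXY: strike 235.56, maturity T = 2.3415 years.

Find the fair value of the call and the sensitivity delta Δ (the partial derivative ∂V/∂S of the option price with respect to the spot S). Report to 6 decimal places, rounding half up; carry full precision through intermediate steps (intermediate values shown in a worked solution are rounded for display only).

σ√T = 0.4719·√2.3415 = 0.722100
d₁ = (ln(S/K) + (r+σ²/2)T) / (σ√T) = (ln(244.54/235.56) + (0.0333+0.4719²/2)·2.3415) / 0.722100 = (0.037413 + 0.338686) / 0.722100 = 0.520841
d₂ = d₁ − σ√T = 0.520841 − 0.722100 = -0.201259
e^{−rT} = 0.924990
N(d₁) = 0.698761,  N(d₂) = 0.420248
Call price V = S·N(d₁) − K·e^{−rT}·N(d₂) = 170.875072 − 91.568193 = 79.306880
Δ = N(d₁) = 0.698761

price = 79.306880
Δ = 0.698761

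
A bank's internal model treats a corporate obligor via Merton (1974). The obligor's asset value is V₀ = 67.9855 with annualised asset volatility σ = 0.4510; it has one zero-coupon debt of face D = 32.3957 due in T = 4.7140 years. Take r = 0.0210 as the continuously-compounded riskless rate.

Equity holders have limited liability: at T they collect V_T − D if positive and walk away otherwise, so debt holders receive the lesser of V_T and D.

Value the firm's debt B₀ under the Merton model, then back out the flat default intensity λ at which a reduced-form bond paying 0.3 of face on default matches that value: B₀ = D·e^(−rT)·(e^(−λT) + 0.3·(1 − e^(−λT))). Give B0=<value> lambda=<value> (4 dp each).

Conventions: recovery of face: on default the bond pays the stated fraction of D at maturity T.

Apply the equity-as-call identities (strike 32.3957, horizon 4.7140 years):
d₁ = [ln(V₀/D) + (r + σ²/2)T] / (σ√T)
   = [ln(67.9855/32.3957) + (0.0210 + 0.5·0.4510²)·4.7140] / (0.4510·√4.7140)
   = [0.741269 + 0.578410] / 0.979200 = 1.347712
d₂ = d₁ − σ√T = 1.347712 − 0.979200 = 0.368512
N(d₁) = 0.911124,  N(d₂) = 0.643754,  e^(−rT) = 0.905748
E₀ = V₀·N(d₁) − D·e^(−rT)·N(d₂)
   = 67.9855·0.911124 − 32.3957·0.905748·0.643754 = 43.053992
B₀ = V₀ − E₀ = 67.9855 − 43.053992 = 24.931508
e^(−λT) = (B₀·e^(rT)/D − 0.3)/(1 − 0.3) = (24.9315·1.104060/32.3957 − 0.3)/0.7 = 0.78525209
λ = −ln(0.78525209)/4.7140 = 0.051284

B0=24.9315 lambda=0.0513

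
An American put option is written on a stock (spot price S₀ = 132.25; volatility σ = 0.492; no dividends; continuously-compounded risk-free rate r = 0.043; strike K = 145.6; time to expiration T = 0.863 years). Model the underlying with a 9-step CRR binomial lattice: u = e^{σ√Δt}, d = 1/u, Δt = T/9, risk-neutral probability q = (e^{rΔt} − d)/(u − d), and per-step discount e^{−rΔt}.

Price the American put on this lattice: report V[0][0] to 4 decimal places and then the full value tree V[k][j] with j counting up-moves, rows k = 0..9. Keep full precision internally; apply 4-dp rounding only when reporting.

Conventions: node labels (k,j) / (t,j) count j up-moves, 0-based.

params: Δt=0.09589 u=1.16457 d=0.85869 q=0.47549 e^(-rΔt)=0.99589
t_9 payoffs: 112.0337 100.0766 83.8600 61.8667 32.0388 0.0000 0.0000 0.0000 0.0000 0.0000
k=8: node(8,0) S=39.0903 payoff=106.5097 vs cont=105.9106 → 106.5097 [stop]  node(8,1) S=53.0153 payoff=92.5847 vs cont=91.9856 → 92.5847 [stop]  node(8,2) S=71.9006 payoff=73.6994 vs cont=73.1003 → 73.6994 [stop]  node(8,3) S=97.5134 payoff=48.0866 vs cont=47.4875 → 48.0866 [stop]  node(8,4) S=132.2500 payoff=13.3500 vs cont=16.7354 → 16.7354 [wait]  node(8,5) S=179.3607 payoff=0.0000 vs cont=0.0000 → 0.0000 [wait]  node(8,6) S=243.2534 payoff=0.0000 vs cont=0.0000 → 0.0000 [wait]  node(8,7) S=329.9062 payoff=0.0000 vs cont=0.0000 → 0.0000 [wait]  node(8,8) S=447.4269 payoff=0.0000 vs cont=0.0000 → 0.0000 [wait]
k=7: node(7,0) S=45.5234 payoff=100.0766 vs cont=99.4775 → 100.0766 [stop]  node(7,1) S=61.7400 payoff=83.8600 vs cont=83.2609 → 83.8600 [stop]  node(7,2) S=83.7333 payoff=61.8667 vs cont=61.2676 → 61.8667 [stop]  node(7,3) S=113.5612 payoff=32.0388 vs cont=33.0428 → 33.0428 [wait]  node(7,4) S=154.0145 payoff=0.0000 vs cont=8.7417 → 8.7417 [wait]  node(7,5) S=208.8782 payoff=0.0000 vs cont=0.0000 → 0.0000 [wait]  node(7,6) S=283.2857 payoff=0.0000 vs cont=0.0000 → 0.0000 [wait]  node(7,7) S=384.1990 payoff=0.0000 vs cont=0.0000 → 0.0000 [wait]
k=6: node(6,0) S=53.0153 payoff=92.5847 vs cont=91.9856 → 92.5847 [stop]  node(6,1) S=71.9006 payoff=73.6994 vs cont=73.1003 → 73.6994 [stop]  node(6,2) S=97.5134 payoff=48.0866 vs cont=47.9630 → 48.0866 [stop]  node(6,3) S=132.2500 payoff=13.3500 vs cont=21.3994 → 21.3994 [wait]  node(6,4) S=179.3607 payoff=0.0000 vs cont=4.5662 → 4.5662 [wait]  node(6,5) S=243.2534 payoff=0.0000 vs cont=0.0000 → 0.0000 [wait]  node(6,6) S=329.9062 payoff=0.0000 vs cont=0.0000 → 0.0000 [wait]
k=5: node(5,0) S=61.7400 payoff=83.8600 vs cont=83.2609 → 83.8600 [stop]  node(5,1) S=83.7333 payoff=61.8667 vs cont=61.2676 → 61.8667 [stop]  node(5,2) S=113.5612 payoff=32.0388 vs cont=35.2514 → 35.2514 [wait]  node(5,3) S=154.0145 payoff=0.0000 vs cont=13.3402 → 13.3402 [wait]  node(5,4) S=208.8782 payoff=0.0000 vs cont=2.3852 → 2.3852 [wait]  node(5,5) S=283.2857 payoff=0.0000 vs cont=0.0000 → 0.0000 [wait]
k=4: node(4,0) S=71.9006 payoff=73.6994 vs cont=73.1003 → 73.6994 [stop]  node(4,1) S=97.5134 payoff=48.0866 vs cont=49.0088 → 49.0088 [wait]  node(4,2) S=132.2500 payoff=13.3500 vs cont=24.7306 → 24.7306 [wait]  node(4,3) S=179.3607 payoff=0.0000 vs cont=8.0977 → 8.0977 [wait]  node(4,4) S=243.2534 payoff=0.0000 vs cont=1.2459 → 1.2459 [wait]
k=3: node(3,0) S=83.7333 payoff=61.8667 vs cont=61.7043 → 61.8667 [stop]  node(3,1) S=113.5612 payoff=32.0388 vs cont=37.3106 → 37.3106 [wait]  node(3,2) S=154.0145 payoff=0.0000 vs cont=16.7526 → 16.7526 [wait]  node(3,3) S=208.8782 payoff=0.0000 vs cont=4.8198 → 4.8198 [wait]
k=2: node(2,0) S=97.5134 payoff=48.0866 vs cont=49.9839 → 49.9839 [wait]  node(2,1) S=132.2500 payoff=13.3500 vs cont=27.4221 → 27.4221 [wait]  node(2,2) S=179.3607 payoff=0.0000 vs cont=11.0331 → 11.0331 [wait]
k=1: node(1,0) S=113.5612 payoff=32.0388 vs cont=39.0944 → 39.0944 [wait]  node(1,1) S=154.0145 payoff=0.0000 vs cont=19.5484 → 19.5484 [wait]
k=0: node(0,0) S=132.2500 payoff=13.3500 vs cont=29.6778 → 29.6778 [wait]

price = 29.6778
tree:
29.6778
39.0944 19.5484
49.9839 27.4221 11.0331
61.8667 37.3106 16.7526 4.8198
73.6994 49.0088 24.7306 8.0977 1.2459
83.8600 61.8667 35.2514 13.3402 2.3852 0.0000
92.5847 73.6994 48.0866 21.3994 4.5662 0.0000 0.0000
100.0766 83.8600 61.8667 33.0428 8.7417 0.0000 0.0000 0.0000
106.5097 92.5847 73.6994 48.0866 16.7354 0.0000 0.0000 0.0000 0.0000
112.0337 100.0766 83.8600 61.8667 32.0388 0.0000 0.0000 0.0000 0.0000 0.0000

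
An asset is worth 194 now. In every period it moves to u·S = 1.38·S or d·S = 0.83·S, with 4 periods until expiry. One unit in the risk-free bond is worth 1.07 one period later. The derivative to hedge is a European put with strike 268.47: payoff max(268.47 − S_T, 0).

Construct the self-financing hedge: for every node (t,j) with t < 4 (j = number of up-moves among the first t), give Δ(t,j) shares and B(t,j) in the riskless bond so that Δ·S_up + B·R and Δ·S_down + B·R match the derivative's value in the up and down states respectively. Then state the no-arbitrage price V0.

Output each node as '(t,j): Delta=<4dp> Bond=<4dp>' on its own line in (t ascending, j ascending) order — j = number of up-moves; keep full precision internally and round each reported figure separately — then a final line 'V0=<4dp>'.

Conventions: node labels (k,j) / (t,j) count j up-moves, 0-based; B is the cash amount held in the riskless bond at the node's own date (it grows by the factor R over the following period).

(0,0): Delta=-0.4407 Bond=130.4518
(1,0): Delta=-0.7095 Bond=182.8640
(1,1): Delta=-0.2319 Bond=83.6793
(2,0): Delta=-1.0000 Bond=234.4921
(2,1): Delta=-0.4838 Bond=145.5120
(2,2): Delta=-0.0362 Bond=17.2357
(3,0): Delta=-1.0000 Bond=250.9065
(3,1): Delta=-1.0000 Bond=250.9065
(3,2): Delta=-0.0827 Bond=32.7200
(3,3): Delta=0.0000 Bond=0.0000
V0=44.9589

The replicating-portfolio and risk-neutral prices coincide; use p* = (1.07−0.83)/(1.38−0.83) = 0.4364 for the latter.
Terminal payoffs: V(4,0)=176.4009, V(4,1)=115.3912, V(4,2)=13.9534, V(4,3)=0.0000, V(4,4)=0.0000
Node (3,0) S=110.9267: V=(p*·115.3912+(1−p*)·176.4009)/1.07=139.9799; Δ=(115.3912−176.4009)/(153.0788−92.0691)=-1.0000; B=V−Δ·S=250.9065
Node (3,1) S=184.4323: V=(p*·13.9534+(1−p*)·115.3912)/1.07=66.4742; Δ=(13.9534−115.3912)/(254.5166−153.0788)=-1.0000; B=V−Δ·S=250.9065
Node (3,2) S=306.6465: V=(p*·0.0000+(1−p*)·13.9534)/1.07=7.3501; Δ=(0.0000−13.9534)/(423.1722−254.5166)=-0.0827; B=V−Δ·S=32.7200
Node (3,3) S=509.8460: V=(p*·0.0000+(1−p*)·0.0000)/1.07=0.0000; Δ=(0.0000−0.0000)/(703.5874−423.1722)=0.0000; B=V−Δ·S=0.0000
Node (2,0) S=133.6466: V=(p*·66.4742+(1−p*)·139.9799)/1.07=100.8455; Δ=(66.4742−139.9799)/(184.4323−110.9267)=-1.0000; B=V−Δ·S=234.4921
Node (2,1) S=222.2076: V=(p*·7.3501+(1−p*)·66.4742)/1.07=38.0137; Δ=(7.3501−66.4742)/(306.6465−184.4323)=-0.4838; B=V−Δ·S=145.5120
Node (2,2) S=369.4536: V=(p*·0.0000+(1−p*)·7.3501)/1.07=3.8718; Δ=(0.0000−7.3501)/(509.8460−306.6465)=-0.0362; B=V−Δ·S=17.2357
Node (1,0) S=161.0200: V=(p*·38.0137+(1−p*)·100.8455)/1.07=68.6243; Δ=(38.0137−100.8455)/(222.2076−133.6466)=-0.7095; B=V−Δ·S=182.8640
Node (1,1) S=267.7200: V=(p*·3.8718+(1−p*)·38.0137)/1.07=21.6032; Δ=(3.8718−38.0137)/(369.4536−222.2076)=-0.2319; B=V−Δ·S=83.6793
Node (0,0) S=194.0000: V=(p*·21.6032+(1−p*)·68.6243)/1.07=44.9589; Δ=(21.6032−68.6243)/(267.7200−161.0200)=-0.4407; B=V−Δ·S=130.4518
Sanity check at the root: Δ(0,0)·S0 + B(0,0) reproduces V0 = 44.9589.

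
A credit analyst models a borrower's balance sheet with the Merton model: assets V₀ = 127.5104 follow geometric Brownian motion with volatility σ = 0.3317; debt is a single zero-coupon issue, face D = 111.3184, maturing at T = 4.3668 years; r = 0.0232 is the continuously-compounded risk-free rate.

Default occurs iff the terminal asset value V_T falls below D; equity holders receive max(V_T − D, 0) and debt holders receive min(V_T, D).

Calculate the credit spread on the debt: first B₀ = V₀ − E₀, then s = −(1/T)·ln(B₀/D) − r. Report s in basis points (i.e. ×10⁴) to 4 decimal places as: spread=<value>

Apply the equity-as-call identities (strike 111.3184, horizon 4.3668 years):
d₁ = [ln(V₀/D) + (r + σ²/2)T] / (σ√T)
   = [ln(127.5104/111.3184) + (0.0232 + 0.5·0.3317²)·4.3668] / (0.3317·√4.3668)
   = [0.135803 + 0.341538] / 0.693150 = 0.688656
d₂ = d₁ − σ√T = 0.688656 − 0.693150 = -0.004494
N(d₁) = 0.754480,  N(d₂) = 0.498207,  e^(−rT) = 0.903653
E₀ = V₀·N(d₁) − D·e^(−rT)·N(d₂)
   = 127.5104·0.754480 − 111.3184·0.903653·0.498207 = 46.087795
B₀ = V₀ − E₀ = 127.5104 − 46.087795 = 81.422605
spread = −(1/T)·ln(B₀/D) − r = −(1/4.3668)·ln(81.422605/111.3184) − 0.0232 = 0.04841803
in basis points: 0.04841803 × 10⁴ = 484.1803 bp

spread=484.1803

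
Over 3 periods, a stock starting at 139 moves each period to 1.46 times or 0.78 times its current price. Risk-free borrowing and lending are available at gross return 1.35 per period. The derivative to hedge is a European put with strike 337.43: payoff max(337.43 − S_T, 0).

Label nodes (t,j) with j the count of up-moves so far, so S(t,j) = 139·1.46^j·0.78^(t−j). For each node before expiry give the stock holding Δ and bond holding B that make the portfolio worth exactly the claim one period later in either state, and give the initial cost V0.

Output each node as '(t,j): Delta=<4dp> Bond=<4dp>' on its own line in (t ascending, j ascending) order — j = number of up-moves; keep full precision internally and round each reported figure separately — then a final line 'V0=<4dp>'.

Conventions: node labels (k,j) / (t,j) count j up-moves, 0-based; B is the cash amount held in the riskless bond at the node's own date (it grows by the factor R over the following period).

Arbitrage-free pricing uses the up-move probability p* = (R−d)/(u−d) = 0.8382, discounting each step at R = 1.35.
Terminal payoffs: V(3,0)=271.4673, V(3,1)=213.9613, V(3,2)=106.3219, V(3,3)=0.0000
  t=2,j=0: stock 84.5676 → up 123.4687 (V=213.9613), down 65.9627 (V=271.4673). Price 165.3805; hedge Δ=-1.0000, bond B=249.9481.
  t=2,j=1: stock 158.2932 → up 231.1081 (V=106.3219), down 123.4687 (V=213.9613). Price 91.6549; hedge Δ=-1.0000, bond B=249.9481.
  t=2,j=2: stock 296.2924 → up 432.5869 (V=0.0000), down 231.1081 (V=106.3219). Price 12.7401; hedge Δ=-0.5277, bond B=169.0959.
  t=1,j=0: stock 108.4200 → up 158.2932 (V=91.6549), down 84.5676 (V=165.3805). Price 76.7268; hedge Δ=-1.0000, bond B=185.1468.
  t=1,j=1: stock 202.9400 → up 296.2924 (V=12.7401), down 158.2932 (V=91.6549). Price 18.8931; hedge Δ=-0.5719, bond B=134.9444.
  t=0,j=0: stock 139.0000 → up 202.9400 (V=18.8931), down 108.4200 (V=76.7268). Price 20.9249; hedge Δ=-0.6119, bond B=105.9743.
Check: Δ(0,0)·S0 + B(0,0) = 20.9249 = V0.

(0,0): Delta=-0.6119 Bond=105.9743
(1,0): Delta=-1.0000 Bond=185.1468
(1,1): Delta=-0.5719 Bond=134.9444
(2,0): Delta=-1.0000 Bond=249.9481
(2,1): Delta=-1.0000 Bond=249.9481
(2,2): Delta=-0.5277 Bond=169.0959
V0=20.9249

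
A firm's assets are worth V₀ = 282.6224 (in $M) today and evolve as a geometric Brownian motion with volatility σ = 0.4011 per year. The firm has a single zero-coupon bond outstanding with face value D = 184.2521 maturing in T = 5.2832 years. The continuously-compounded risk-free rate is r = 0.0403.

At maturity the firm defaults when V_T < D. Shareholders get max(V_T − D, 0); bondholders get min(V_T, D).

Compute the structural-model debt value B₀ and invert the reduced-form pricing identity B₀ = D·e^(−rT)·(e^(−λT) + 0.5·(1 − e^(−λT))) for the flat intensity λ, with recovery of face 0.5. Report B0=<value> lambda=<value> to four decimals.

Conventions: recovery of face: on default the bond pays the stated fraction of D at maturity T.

B0=123.2385 lambda=0.0801

Work the structural quantities from V₀ = 282.6224 against face 184.2521:
d₁ = [ln(V₀/D) + (r + σ²/2)T] / (σ√T)
   = [ln(282.6224/184.2521) + (0.0403 + 0.5·0.4011²)·5.2832] / (0.4011·√5.2832)
   = [0.427807 + 0.637897] / 0.921937 = 1.155940
d₂ = d₁ − σ√T = 1.155940 − 0.921937 = 0.234003
N(d₁) = 0.876147,  N(d₂) = 0.592509,  e^(−rT) = 0.808226
E₀ = V₀·N(d₁) − D·e^(−rT)·N(d₂)
   = 282.6224·0.876147 − 184.2521·0.808226·0.592509 = 159.383936
B₀ = V₀ − E₀ = 282.6224 − 159.383936 = 123.238464
e^(−λT) = (B₀·e^(rT)/D − 0.5)/(1 − 0.5) = (123.2385·1.237277/184.2521 − 0.5)/0.5 = 0.65512530
λ = −ln(0.65512530)/5.2832 = 0.080052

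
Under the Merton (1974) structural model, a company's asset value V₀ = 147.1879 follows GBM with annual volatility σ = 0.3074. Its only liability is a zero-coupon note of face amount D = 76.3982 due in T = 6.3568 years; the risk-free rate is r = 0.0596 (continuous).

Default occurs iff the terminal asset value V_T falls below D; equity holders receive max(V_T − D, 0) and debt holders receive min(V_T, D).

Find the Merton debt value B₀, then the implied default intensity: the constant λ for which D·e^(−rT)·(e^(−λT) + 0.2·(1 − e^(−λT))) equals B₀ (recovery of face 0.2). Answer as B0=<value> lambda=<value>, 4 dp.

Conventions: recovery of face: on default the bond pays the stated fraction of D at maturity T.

B0=49.5782 lambda=0.0106

Work the structural quantities from V₀ = 147.1879 against face 76.3982:
d₁ = [ln(V₀/D) + (r + σ²/2)T] / (σ√T)
   = [ln(147.1879/76.3982) + (0.0596 + 0.5·0.3074²)·6.3568] / (0.3074·√6.3568)
   = [0.655751 + 0.679207] / 0.775038 = 1.722442
d₂ = d₁ − σ√T = 1.722442 − 0.775038 = 0.947404
N(d₁) = 0.957505,  N(d₂) = 0.828283,  e^(−rT) = 0.684638
E₀ = V₀·N(d₁) − D·e^(−rT)·N(d₂)
   = 147.1879·0.957505 − 76.3982·0.684638·0.828283 = 97.609740
B₀ = V₀ − E₀ = 147.1879 − 97.609740 = 49.578160
e^(−λT) = (B₀·e^(rT)/D − 0.2)/(1 − 0.2) = (49.5782·1.460626/76.3982 − 0.2)/0.8 = 0.93483191
λ = −ln(0.93483191)/6.3568 = 0.010601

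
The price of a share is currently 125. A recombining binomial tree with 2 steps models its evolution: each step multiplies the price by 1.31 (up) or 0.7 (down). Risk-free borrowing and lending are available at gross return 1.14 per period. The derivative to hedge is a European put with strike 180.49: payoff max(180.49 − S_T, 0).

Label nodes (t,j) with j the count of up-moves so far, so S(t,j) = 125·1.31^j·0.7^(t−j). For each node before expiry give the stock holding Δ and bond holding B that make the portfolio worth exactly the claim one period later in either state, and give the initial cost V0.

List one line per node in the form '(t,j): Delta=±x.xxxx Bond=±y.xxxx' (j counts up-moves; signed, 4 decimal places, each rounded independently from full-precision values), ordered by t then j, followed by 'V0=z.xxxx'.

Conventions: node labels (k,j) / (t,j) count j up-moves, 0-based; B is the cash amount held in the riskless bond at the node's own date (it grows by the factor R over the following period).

(0,0): Delta=-0.7177 Bond=117.2118
(1,0): Delta=-1.0000 Bond=158.3246
(1,1): Delta=-0.6594 Bond=124.0770
V0=27.5020

Under the risk-neutral measure, an up-move has probability p* = (R−d)/(u−d) = 0.7213 and values discount at R = 1.14.
Payoffs at expiry: V(2,0)=119.2400, V(2,1)=65.8650, V(2,2)=0.0000
Node (1,0) S=87.5000: V=(p*·65.8650+(1−p*)·119.2400)/1.14=70.8246; Δ=(65.8650−119.2400)/(114.6250−61.2500)=-1.0000; B=V−Δ·S=158.3246
Node (1,1) S=163.7500: V=(p*·0.0000+(1−p*)·65.8650)/1.14=16.1016; Δ=(0.0000−65.8650)/(214.5125−114.6250)=-0.6594; B=V−Δ·S=124.0770
Node (0,0) S=125.0000: V=(p*·16.1016+(1−p*)·70.8246)/1.14=27.5020; Δ=(16.1016−70.8246)/(163.7500−87.5000)=-0.7177; B=V−Δ·S=117.2118
Verification: the root portfolio costs Δ(0,0)·S0 + B(0,0) = 27.5020, matching V0.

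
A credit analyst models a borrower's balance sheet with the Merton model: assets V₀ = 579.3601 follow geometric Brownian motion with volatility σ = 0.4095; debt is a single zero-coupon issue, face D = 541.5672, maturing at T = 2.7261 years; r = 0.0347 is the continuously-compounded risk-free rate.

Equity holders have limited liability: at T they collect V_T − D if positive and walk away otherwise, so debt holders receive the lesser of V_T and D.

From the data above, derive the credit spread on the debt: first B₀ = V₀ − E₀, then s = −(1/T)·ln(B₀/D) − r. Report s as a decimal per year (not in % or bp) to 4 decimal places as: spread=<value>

Apply the equity-as-call identities (strike 541.5672, horizon 2.7261 years):
d₁ = [ln(V₀/D) + (r + σ²/2)T] / (σ√T)
   = [ln(579.3601/541.5672) + (0.0347 + 0.5·0.4095²)·2.7261] / (0.4095·√2.7261)
   = [0.067457 + 0.323166] / 0.676122 = 0.577741
d₂ = d₁ − σ√T = 0.577741 − 0.676122 = -0.098381
N(d₁) = 0.718280,  N(d₂) = 0.460815,  e^(−rT) = 0.909741
E₀ = V₀·N(d₁) − D·e^(−rT)·N(d₂)
   = 579.3601·0.718280 − 541.5672·0.909741·0.460815 = 189.106070
B₀ = V₀ − E₀ = 579.3601 − 189.106070 = 390.254030
spread = −(1/T)·ln(B₀/D) − r = −(1/2.7261)·ln(390.254030/541.5672) − 0.0347 = 0.08549708

spread=0.0855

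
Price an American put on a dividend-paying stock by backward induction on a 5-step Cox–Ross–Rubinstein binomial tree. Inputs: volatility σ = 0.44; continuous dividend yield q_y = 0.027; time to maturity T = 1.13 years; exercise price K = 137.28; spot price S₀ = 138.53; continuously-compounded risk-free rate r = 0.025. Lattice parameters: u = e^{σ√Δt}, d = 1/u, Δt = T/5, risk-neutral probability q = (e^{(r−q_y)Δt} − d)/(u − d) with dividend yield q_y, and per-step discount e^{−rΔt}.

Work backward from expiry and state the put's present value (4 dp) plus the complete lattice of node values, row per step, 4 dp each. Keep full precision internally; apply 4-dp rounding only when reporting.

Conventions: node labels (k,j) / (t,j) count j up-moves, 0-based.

price = 25.6742
tree:
25.6742
36.0157 13.1969
48.8003 20.6448 4.1436
63.3169 31.4472 7.5329 0.0000
77.2771 46.1087 13.6948 0.0000 0.0000
88.6024 63.3169 24.8969 0.0000 0.0000 0.0000

params: Δt=0.22600 u=1.23266 d=0.81125 q=0.44682 e^(-rΔt)=0.99437
t_5 payoffs: 88.6024 63.3169 24.8969 0.0000 0.0000 0.0000
k=4: node(4,0) S=60.0029 payoff=77.2771 vs cont=76.8687 → 77.2771 [stop]  node(4,1) S=91.1713 payoff=46.1087 vs cont=45.8899 → 46.1087 [stop]  node(4,2) S=138.5300 payoff=0.0000 vs cont=13.6948 → 13.6948 [wait]  node(4,3) S=210.4892 payoff=0.0000 vs cont=0.0000 → 0.0000 [wait]  node(4,4) S=319.8274 payoff=0.0000 vs cont=0.0000 → 0.0000 [wait]
k=3: node(3,0) S=73.9631 payoff=63.3169 vs cont=62.9934 → 63.3169 [stop]  node(3,1) S=112.3831 payoff=24.8969 vs cont=31.4472 → 31.4472 [wait]  node(3,2) S=170.7602 payoff=0.0000 vs cont=7.5329 → 7.5329 [wait]  node(3,3) S=259.4613 payoff=0.0000 vs cont=0.0000 → 0.0000 [wait]
k=2: node(2,0) S=91.1713 payoff=46.1087 vs cont=48.8003 → 48.8003 [wait]  node(2,1) S=138.5300 payoff=0.0000 vs cont=20.6448 → 20.6448 [wait]  node(2,2) S=210.4892 payoff=0.0000 vs cont=4.1436 → 4.1436 [wait]
k=1: node(1,0) S=112.3831 payoff=24.8969 vs cont=36.0157 → 36.0157 [wait]  node(1,1) S=170.7602 payoff=0.0000 vs cont=13.1969 → 13.1969 [wait]
k=0: node(0,0) S=138.5300 payoff=0.0000 vs cont=25.6742 → 25.6742 [wait]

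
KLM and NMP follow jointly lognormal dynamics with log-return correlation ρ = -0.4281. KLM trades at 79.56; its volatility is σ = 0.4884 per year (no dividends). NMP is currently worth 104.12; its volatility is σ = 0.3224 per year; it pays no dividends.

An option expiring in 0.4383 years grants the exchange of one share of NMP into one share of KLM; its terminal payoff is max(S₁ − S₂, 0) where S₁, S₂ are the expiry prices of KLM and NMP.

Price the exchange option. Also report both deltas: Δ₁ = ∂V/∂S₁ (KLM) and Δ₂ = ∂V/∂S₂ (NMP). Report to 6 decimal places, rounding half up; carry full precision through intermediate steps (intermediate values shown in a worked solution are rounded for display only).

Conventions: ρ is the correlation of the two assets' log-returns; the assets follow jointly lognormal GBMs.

exchange price = 7.057975
Δ1 = 0.359606
Δ2 = -0.206995

σ_eff = √(σ₁² + σ₂² − 2ρσ₁σ₂) = √(0.4884² + 0.3224² − 2·-0.4281·0.4884·0.3224) = 0.690864
d₁ = (ln(S₁/S₂) + (q₂ − q₁ + σ_eff²/2)T) / (σ_eff√T) = (ln(79.56/104.12) + (0.0 − 0.0 + 0.238647)·0.4383) / 0.457381 = -0.359511
d₂ = d₁ − σ_eff√T = -0.359511 − 0.457381 = -0.816893
N(d₁) = 0.359606,  N(d₂) = 0.206995
V = S₁·e^{−q₁T}·N(d₁) − S₂·e^{−q₂T}·N(d₂) = 28.610285 − 21.552310 = 7.057975
Key observation: r never enters — measured in units of NMP, the claim is a call on S₁/S₂ struck at 1, so only the dividend yields and σ_eff matter.
Δ₁ = e^{−q₁T}·N(d₁) = 0.359606;  Δ₂ = −e^{−q₂T}·N(d₂) = -0.206995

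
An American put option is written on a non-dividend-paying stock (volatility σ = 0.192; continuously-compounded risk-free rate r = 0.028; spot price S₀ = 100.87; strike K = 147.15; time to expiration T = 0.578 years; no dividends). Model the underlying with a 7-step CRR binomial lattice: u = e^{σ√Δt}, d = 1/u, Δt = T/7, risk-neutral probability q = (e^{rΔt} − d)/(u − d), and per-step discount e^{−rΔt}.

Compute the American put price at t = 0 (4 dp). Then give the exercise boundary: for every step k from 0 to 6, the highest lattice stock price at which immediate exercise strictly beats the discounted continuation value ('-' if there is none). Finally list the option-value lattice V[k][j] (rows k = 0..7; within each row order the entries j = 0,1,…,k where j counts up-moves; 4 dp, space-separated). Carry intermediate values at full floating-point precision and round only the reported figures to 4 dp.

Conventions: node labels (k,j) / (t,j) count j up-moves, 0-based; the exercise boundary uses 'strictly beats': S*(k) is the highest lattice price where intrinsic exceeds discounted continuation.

price = 46.2800
boundary = 100.8700 106.5915 112.6376 119.0267 125.7781 132.9125 125.7781
tree:
46.2800
51.6944 40.5585
56.8182 46.2800 34.5124
61.6670 51.6944 40.5585 28.1233
66.2555 56.8182 46.2800 34.5124 21.3719
70.5977 61.6670 51.6944 40.5585 28.1233 14.2375
74.7068 66.2555 56.8182 46.2800 34.5124 21.3719 7.0004
78.5954 70.5977 61.6670 51.6944 40.5585 28.1233 14.2375 0.0000

Δt=0.08257, u=1.05672, d=0.94632, q=0.50718, disc=e^(-rΔt)=0.99769
k=7 terminal: V=max(K-S,0) → 78.5954 70.5977 61.6670 51.6944 40.5585 28.1233 14.2375 0.0000
k=6: j=0 S=72.4432 intr=74.7068 cont=74.3670 V=74.7068[EX]; j=1 S=80.8945 intr=66.2555 cont=65.9157 V=66.2555[EX]; j=2 S=90.3318 intr=56.8182 cont=56.4784 V=56.8182[EX]; j=3 S=100.8700 intr=46.2800 cont=45.9402 V=46.2800[EX]; j=4 S=112.6376 intr=34.5124 cont=34.1725 V=34.5124[EX]; j=5 S=125.7781 intr=21.3719 cont=21.0321 V=21.3719[EX]; j=6 S=140.4515 intr=6.6985 cont=7.0004 V=7.0004[hold]  S*(6)=125.7781
k=5: j=0 S=76.5523 intr=70.5977 cont=70.2579 V=70.5977[EX]; j=1 S=85.4830 intr=61.6670 cont=61.3272 V=61.6670[EX]; j=2 S=95.4556 intr=51.6944 cont=51.3546 V=51.6944[EX]; j=3 S=106.5915 intr=40.5585 cont=40.2186 V=40.5585[EX]; j=4 S=119.0267 intr=28.1233 cont=27.7835 V=28.1233[EX]; j=5 S=132.9125 intr=14.2375 cont=14.0505 V=14.2375[EX]  S*(5)=132.9125
k=4: j=0 S=80.8945 intr=66.2555 cont=65.9157 V=66.2555[EX]; j=1 S=90.3318 intr=56.8182 cont=56.4784 V=56.8182[EX]; j=2 S=100.8700 intr=46.2800 cont=45.9402 V=46.2800[EX]; j=3 S=112.6376 intr=34.5124 cont=34.1725 V=34.5124[EX]; j=4 S=125.7781 intr=21.3719 cont=21.0321 V=21.3719[EX]  S*(4)=125.7781
k=3: j=0 S=85.4830 intr=61.6670 cont=61.3272 V=61.6670[EX]; j=1 S=95.4556 intr=51.6944 cont=51.3546 V=51.6944[EX]; j=2 S=106.5915 intr=40.5585 cont=40.2186 V=40.5585[EX]; j=3 S=119.0267 intr=28.1233 cont=27.7835 V=28.1233[EX]  S*(3)=119.0267
k=2: j=0 S=90.3318 intr=56.8182 cont=56.4784 V=56.8182[EX]; j=1 S=100.8700 intr=46.2800 cont=45.9402 V=46.2800[EX]; j=2 S=112.6376 intr=34.5124 cont=34.1725 V=34.5124[EX]  S*(2)=112.6376
k=1: j=0 S=95.4556 intr=51.6944 cont=51.3546 V=51.6944[EX]; j=1 S=106.5915 intr=40.5585 cont=40.2186 V=40.5585[EX]  S*(1)=106.5915
k=0: j=0 S=100.8700 intr=46.2800 cont=45.9402 V=46.2800[EX]  S*(0)=100.8700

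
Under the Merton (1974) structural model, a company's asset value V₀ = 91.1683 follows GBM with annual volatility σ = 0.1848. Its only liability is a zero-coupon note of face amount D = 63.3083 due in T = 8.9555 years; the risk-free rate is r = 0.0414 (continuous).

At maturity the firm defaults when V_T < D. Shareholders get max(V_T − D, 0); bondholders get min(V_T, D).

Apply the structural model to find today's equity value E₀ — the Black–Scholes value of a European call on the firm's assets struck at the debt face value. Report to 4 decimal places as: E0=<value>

Work the structural quantities from V₀ = 91.1683 against face 63.3083:
d₁ = [ln(V₀/D) + (r + σ²/2)T] / (σ√T)
   = [ln(91.1683/63.3083) + (0.0414 + 0.5·0.1848²)·8.9555] / (0.1848·√8.9555)
   = [0.364691 + 0.523678] / 0.553028 = 1.606372
d₂ = d₁ − σ√T = 1.606372 − 0.553028 = 1.053344
N(d₁) = 0.945904,  N(d₂) = 0.853908,  e^(−rT) = 0.690211
E₀ = V₀·N(d₁) − D·e^(−rT)·N(d₂)
   = 91.1683·0.945904 − 63.3083·0.690211·0.853908 = 48.923988

E0=48.9240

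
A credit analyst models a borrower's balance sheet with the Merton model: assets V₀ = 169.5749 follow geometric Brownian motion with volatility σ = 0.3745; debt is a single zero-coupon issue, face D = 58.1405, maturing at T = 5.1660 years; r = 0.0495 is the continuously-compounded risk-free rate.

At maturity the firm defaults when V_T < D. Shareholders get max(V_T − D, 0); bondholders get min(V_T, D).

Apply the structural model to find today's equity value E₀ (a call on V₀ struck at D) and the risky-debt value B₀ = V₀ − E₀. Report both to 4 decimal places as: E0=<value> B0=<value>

E0=126.3384 B0=43.2365

Apply the equity-as-call identities (strike 58.1405, horizon 5.1660 years):
d₁ = [ln(V₀/D) + (r + σ²/2)T] / (σ√T)
   = [ln(169.5749/58.1405) + (0.0495 + 0.5·0.3745²)·5.1660] / (0.3745·√5.1660)
   = [1.070432 + 0.617983] / 0.851195 = 1.983583
d₂ = d₁ − σ√T = 1.983583 − 0.851195 = 1.132388
N(d₁) = 0.976349,  N(d₂) = 0.871264,  e^(−rT) = 0.774361
E₀ = V₀·N(d₁) − D·e^(−rT)·N(d₂)
   = 169.5749·0.976349 − 58.1405·0.774361·0.871264 = 126.338418
B₀ = V₀ − E₀ = 169.5749 − 126.338418 = 43.236482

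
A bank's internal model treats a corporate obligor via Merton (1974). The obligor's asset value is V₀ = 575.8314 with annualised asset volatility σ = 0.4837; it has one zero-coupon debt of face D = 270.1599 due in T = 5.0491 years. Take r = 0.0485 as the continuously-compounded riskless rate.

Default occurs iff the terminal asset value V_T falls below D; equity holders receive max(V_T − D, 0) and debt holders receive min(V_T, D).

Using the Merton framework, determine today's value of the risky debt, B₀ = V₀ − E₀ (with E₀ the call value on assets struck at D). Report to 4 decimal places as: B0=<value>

B0=178.0464

With assets at 575.8314 and a single debt payment of 270.1599 at 5.0491 years:
d₁ = [ln(V₀/D) + (r + σ²/2)T] / (σ√T)
   = [ln(575.8314/270.1599) + (0.0485 + 0.5·0.4837²)·5.0491] / (0.4837·√5.0491)
   = [0.756801 + 0.835539] / 1.086884 = 1.465051
d₂ = d₁ − σ√T = 1.465051 − 1.086884 = 0.378168
N(d₁) = 0.928547,  N(d₂) = 0.647347,  e^(−rT) = 0.782797
E₀ = V₀·N(d₁) − D·e^(−rT)·N(d₂)
   = 575.8314·0.928547 − 270.1599·0.782797·0.647347 = 397.785015
B₀ = V₀ − E₀ = 575.8314 − 397.785015 = 178.046385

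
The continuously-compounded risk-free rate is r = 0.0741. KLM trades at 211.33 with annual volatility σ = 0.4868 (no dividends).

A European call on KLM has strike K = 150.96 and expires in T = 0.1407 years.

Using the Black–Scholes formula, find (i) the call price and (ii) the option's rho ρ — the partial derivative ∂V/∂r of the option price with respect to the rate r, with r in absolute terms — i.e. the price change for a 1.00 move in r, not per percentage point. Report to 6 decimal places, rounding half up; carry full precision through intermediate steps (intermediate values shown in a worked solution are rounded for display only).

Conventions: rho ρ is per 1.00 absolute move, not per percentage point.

price = 62.293750
ρ = 20.277910

σ√T = 0.4868·√0.1407 = 0.182599
d₁ = (ln(S/K) + (r+σ²/2)T) / (σ√T) = (ln(211.33/150.96) + (0.0741+0.4868²/2)·0.1407) / 0.182599 = (0.336406 + 0.027097) / 0.182599 = 1.990721
d₂ = d₁ − σ√T = 1.990721 − 0.182599 = 1.808122
e^{−rT} = 0.989628
N(d₁) = 0.976744,  N(d₂) = 0.964706
Call price V = S·N(d₁) − K·e^{−rT}·N(d₂) = 206.415354 − 144.121604 = 62.293750
ρ = K·T·e^{−rT}·N(d₂) = 20.277910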